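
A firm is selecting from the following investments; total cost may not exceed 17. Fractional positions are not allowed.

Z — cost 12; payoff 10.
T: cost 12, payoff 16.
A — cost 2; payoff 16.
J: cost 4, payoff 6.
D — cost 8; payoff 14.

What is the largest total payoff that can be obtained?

A + D: cost 2 + 8 = 10 ≤ 17, payoff 16 + 14 = 30.
T + A: cost 12 + 2 = 14 ≤ 17, payoff 16 + 16 = 32.
A + J + D: cost 2 + 4 + 8 = 14 ≤ 17, payoff 16 + 6 + 14 = 36.
Best is A, J, and D with total payoff 36.

36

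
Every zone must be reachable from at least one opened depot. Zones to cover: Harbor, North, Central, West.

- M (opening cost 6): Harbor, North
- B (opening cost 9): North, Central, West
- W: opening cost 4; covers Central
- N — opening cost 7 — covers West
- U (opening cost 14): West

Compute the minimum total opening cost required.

The greedy cost-per-new-zone heuristic would pick M, W, and N for 17, but a cheaper cover exists.
Choose M and B: together they cover Harbor, North, Central, West — every zone.
Total opening cost: 6 + 9 = 15.
No cover costs less than 15.

15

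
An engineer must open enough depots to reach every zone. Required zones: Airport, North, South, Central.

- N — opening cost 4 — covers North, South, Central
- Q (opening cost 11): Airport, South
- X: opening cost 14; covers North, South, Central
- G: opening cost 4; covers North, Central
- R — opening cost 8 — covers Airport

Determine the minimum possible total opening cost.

12

This is an integer covering problem.
Choose N and R: together they cover Airport, North, South, Central — every zone.
Total opening cost: 4 + 8 = 12.
No cover costs less than 12.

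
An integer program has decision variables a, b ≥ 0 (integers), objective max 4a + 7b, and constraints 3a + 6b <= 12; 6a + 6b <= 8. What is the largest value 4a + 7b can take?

Relaxing integrality, the LP optimum is 9.33 at (a,b) = (0, 1.33), which is not an integer point.
(a,b)=(0,1): 3·0+6·1=6≤12, 6·0+6·1=6≤8, objective 7.
(a,b)=(1,0): 3·1+6·0=3≤12, 6·1+6·0=6≤8, objective 4.
(a,b)=(0,0): 3·0+6·0=0≤12, 6·0+6·0=0≤8, objective 0.
No feasible integer point exceeds 7.

7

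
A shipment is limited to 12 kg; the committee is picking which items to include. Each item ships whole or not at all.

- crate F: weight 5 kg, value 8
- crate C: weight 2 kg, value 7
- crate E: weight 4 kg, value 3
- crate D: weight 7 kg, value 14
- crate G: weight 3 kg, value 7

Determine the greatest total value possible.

Treat it as a binary knapsack problem.
crate C + crate D + crate G: weight 2 + 7 + 3 = 12 ≤ 12, value 7 + 14 + 7 = 28.
crate F + crate C + crate G: weight 5 + 2 + 3 = 10 ≤ 12, value 8 + 7 + 7 = 22.
crate F + crate D: weight 5 + 7 = 12 ≤ 12, value 8 + 14 = 22.
Best is crate C, crate D, and crate G with total value 28.

28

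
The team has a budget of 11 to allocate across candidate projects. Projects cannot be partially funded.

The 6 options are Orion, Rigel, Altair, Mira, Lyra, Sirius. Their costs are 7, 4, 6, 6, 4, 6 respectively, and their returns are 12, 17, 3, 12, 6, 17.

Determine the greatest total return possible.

34

Allowing fractional choices, the relaxed optimum would be about 36.0, but projects are indivisible.
Rigel + Sirius: cost 4 + 6 = 10 ≤ 11, return 17 + 17 = 34.
Rigel + Mira: cost 4 + 6 = 10 ≤ 11, return 17 + 12 = 29.
Best is Rigel and Sirius with total return 34.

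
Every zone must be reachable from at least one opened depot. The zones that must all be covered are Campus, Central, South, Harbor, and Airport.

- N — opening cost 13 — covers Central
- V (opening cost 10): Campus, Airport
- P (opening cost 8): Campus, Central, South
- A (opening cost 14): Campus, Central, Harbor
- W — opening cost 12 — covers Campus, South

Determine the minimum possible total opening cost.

32

Choose V, P, and A: together they cover Campus, Central, South, Harbor, Airport — every zone.
Total opening cost: 10 + 8 + 14 = 32.
No cover costs less than 32.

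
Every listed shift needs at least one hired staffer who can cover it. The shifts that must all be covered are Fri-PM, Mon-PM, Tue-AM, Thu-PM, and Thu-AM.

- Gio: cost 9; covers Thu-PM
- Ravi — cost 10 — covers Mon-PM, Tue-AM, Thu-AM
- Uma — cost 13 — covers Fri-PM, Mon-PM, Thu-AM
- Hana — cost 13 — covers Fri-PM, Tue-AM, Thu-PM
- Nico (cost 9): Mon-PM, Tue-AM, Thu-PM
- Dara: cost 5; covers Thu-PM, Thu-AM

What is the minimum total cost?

This is a weighted set-cover instance.
The greedy cost-per-new-shift heuristic would pick Dara, Nico, and Uma for 27, but a cheaper cover exists.
Choose Uma and Nico: together they cover Fri-PM, Mon-PM, Tue-AM, Thu-PM, Thu-AM — every shift.
Total cost: 13 + 9 = 22.
No cover costs less than 22.

22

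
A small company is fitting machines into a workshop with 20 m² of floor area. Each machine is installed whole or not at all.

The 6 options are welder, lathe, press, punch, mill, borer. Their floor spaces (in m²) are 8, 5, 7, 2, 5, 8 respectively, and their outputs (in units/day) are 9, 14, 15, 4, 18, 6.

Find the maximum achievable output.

lathe + press + punch + mill: floor space 5 + 7 + 2 + 5 = 19 ≤ 20, output 14 + 15 + 4 + 18 = 51.
welder + lathe + punch + mill: floor space 8 + 5 + 2 + 5 = 20 ≤ 20, output 9 + 14 + 4 + 18 = 45.
lathe + press + mill: floor space 5 + 7 + 5 = 17 ≤ 20, output 14 + 15 + 18 = 47.
Best is lathe, press, punch, and mill with total output 51.

51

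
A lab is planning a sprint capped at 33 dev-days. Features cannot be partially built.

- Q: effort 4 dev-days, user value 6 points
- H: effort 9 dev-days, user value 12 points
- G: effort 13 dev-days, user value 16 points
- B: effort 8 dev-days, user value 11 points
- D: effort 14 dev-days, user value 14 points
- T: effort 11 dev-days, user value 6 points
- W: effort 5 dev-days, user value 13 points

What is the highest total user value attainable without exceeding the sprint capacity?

Allowing fractional choices, the relaxed optimum would be about 50.6, but features are indivisible.
Q + H + G + W: effort 4 + 9 + 13 + 5 = 31 ≤ 33, user value 6 + 12 + 16 + 13 = 47.
Q + G + B + W: effort 4 + 13 + 8 + 5 = 30 ≤ 33, user value 6 + 16 + 11 + 13 = 46.
Best is Q, H, G, and W with total user value 47.

47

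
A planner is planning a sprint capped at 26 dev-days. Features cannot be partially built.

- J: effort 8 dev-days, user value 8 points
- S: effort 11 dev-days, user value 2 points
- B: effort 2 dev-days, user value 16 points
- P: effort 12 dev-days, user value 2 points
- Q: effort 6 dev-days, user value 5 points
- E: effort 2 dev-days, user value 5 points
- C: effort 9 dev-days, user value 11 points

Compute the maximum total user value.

40

J + B + E + C: effort 8 + 2 + 2 + 9 = 21 ≤ 26, user value 8 + 16 + 5 + 11 = 40.
J + B + Q + C: effort 8 + 2 + 6 + 9 = 25 ≤ 26, user value 8 + 16 + 5 + 11 = 40.
The maximum user value is 40; one optimal choice is J, B, E, and C.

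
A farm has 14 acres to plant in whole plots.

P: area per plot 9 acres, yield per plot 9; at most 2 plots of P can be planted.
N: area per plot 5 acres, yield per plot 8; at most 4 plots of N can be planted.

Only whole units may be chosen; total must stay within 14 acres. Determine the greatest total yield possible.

2×N: area 10 ≤ 14, yield 2·8 = 16.
1×P and 1×N: area 14 ≤ 14, yield 1·9 + 1·8 = 17.
Best is 17.

17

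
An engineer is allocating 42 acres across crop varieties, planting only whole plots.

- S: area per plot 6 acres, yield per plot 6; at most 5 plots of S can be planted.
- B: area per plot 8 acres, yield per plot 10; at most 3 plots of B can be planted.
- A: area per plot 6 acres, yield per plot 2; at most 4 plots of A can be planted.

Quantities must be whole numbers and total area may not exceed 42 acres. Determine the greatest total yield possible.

48

2×S, 3×B, and 1×A: area 42 ≤ 42, yield 2·6 + 3·10 + 1·2 = 44.
3×S and 3×B: area 42 ≤ 42, yield 3·6 + 3·10 = 48.
Best is 48.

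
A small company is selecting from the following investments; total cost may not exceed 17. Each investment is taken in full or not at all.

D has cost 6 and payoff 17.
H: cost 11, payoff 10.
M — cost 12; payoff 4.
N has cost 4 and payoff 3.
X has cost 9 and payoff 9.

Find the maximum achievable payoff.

27

D + H: cost 6 + 11 = 17 ≤ 17, payoff 17 + 10 = 27.
D + X: cost 6 + 9 = 15 ≤ 17, payoff 17 + 9 = 26.
D + N: cost 6 + 4 = 10 ≤ 17, payoff 17 + 3 = 20.
Best is D and H with total payoff 27.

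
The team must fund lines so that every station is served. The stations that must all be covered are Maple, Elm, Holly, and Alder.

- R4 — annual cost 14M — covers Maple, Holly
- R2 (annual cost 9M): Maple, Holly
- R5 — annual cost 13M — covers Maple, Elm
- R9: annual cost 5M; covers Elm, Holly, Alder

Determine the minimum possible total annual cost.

14

Choose R2 and R9: together they cover Maple, Elm, Holly, Alder — every station.
Total annual cost: 9 + 5 = 14.
No cover costs less than 14.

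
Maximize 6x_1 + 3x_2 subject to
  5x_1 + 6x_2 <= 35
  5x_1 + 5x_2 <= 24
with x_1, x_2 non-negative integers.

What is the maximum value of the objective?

(x_1,x_2)=(4,0): 5·4+6·0=20≤35, 5·4+5·0=20≤24, objective 24.
(x_1,x_2)=(3,1): 5·3+6·1=21≤35, 5·3+5·1=20≤24, objective 21.
(x_1,x_2)=(3,0): 5·3+6·0=15≤35, 5·3+5·0=15≤24, objective 18.
Maximum is 24 at (x_1,x_2)=(4,0).

24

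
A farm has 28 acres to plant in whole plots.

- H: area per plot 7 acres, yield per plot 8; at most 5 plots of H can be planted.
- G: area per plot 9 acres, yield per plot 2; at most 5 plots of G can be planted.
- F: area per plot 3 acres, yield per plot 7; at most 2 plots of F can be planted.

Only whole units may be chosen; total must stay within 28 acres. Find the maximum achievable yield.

38

F has the best ratio (7/3); taking only F gives at most 2×7 = 14 (stopped by the supply cap of 2).
Mixing does better — 3×H and 2×F: area 27 ≤ 28, yield 3·8 + 2·7 = 38.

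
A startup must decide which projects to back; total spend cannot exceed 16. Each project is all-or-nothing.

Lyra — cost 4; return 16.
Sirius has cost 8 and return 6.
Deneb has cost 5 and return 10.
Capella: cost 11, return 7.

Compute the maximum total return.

26

Lyra + Capella: cost 4 + 11 = 15 ≤ 16, return 16 + 7 = 23.
Lyra + Deneb: cost 4 + 5 = 9 ≤ 16, return 16 + 10 = 26.
Best is Lyra and Deneb with total return 26.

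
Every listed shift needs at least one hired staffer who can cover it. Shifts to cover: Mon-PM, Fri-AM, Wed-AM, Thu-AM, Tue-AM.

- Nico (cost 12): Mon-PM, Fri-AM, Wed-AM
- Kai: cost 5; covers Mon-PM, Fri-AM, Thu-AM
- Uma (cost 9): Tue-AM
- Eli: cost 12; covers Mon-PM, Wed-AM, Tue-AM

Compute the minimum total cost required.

17

This is an integer covering problem.
Choose Kai and Eli: together they cover Mon-PM, Fri-AM, Wed-AM, Thu-AM, Tue-AM — every shift.
Total cost: 5 + 12 = 17.
No cover costs less than 17.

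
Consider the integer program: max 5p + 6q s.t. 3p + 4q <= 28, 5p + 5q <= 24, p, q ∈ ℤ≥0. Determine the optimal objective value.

(p,q)=(0,4): 3·0+4·4=16≤28, 5·0+5·4=20≤24, objective 24.
(p,q)=(1,3): 3·1+4·3=15≤28, 5·1+5·3=20≤24, objective 23.
The best lattice point is (0,4), giving 24.

24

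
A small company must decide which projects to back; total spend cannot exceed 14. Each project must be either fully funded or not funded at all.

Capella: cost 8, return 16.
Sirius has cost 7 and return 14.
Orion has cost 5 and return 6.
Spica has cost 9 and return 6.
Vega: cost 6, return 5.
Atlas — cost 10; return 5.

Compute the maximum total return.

This is a 0-1 knapsack instance.
Capella + Vega: cost 8 + 6 = 14 ≤ 14, return 16 + 5 = 21.
Capella + Orion: cost 8 + 5 = 13 ≤ 14, return 16 + 6 = 22.
Sirius + Orion: cost 7 + 5 = 12 ≤ 14, return 14 + 6 = 20.
Best is Capella and Orion with total return 22.

22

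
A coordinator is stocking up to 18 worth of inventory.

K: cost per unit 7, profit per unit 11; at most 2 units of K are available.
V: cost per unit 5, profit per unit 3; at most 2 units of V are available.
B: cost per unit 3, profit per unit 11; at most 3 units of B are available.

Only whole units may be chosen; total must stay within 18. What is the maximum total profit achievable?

B has the best ratio (11/3); taking only B gives at most 3×11 = 33 (stopped by the supply cap of 3).
Mixing does better — 1×K and 3×B: cost 16 ≤ 18, profit 1·11 + 3·11 = 44.

44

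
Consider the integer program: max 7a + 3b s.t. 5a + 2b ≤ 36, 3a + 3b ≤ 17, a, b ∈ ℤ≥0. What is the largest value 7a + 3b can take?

35

(a,b)=(5,0): 5·5+2·0=25≤36, 3·5+3·0=15≤17, objective 35.
(a,b)=(4,1): 5·4+2·1=22≤36, 3·4+3·1=15≤17, objective 31.
(a,b)=(4,0): 5·4+2·0=20≤36, 3·4+3·0=12≤17, objective 28.
No feasible integer point exceeds 35.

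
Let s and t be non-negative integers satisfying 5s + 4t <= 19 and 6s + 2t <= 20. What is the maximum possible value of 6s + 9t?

Relaxing integrality, the LP optimum is 42.75 at (s,t) = (0, 4.75), which is not an integer point.
(s,t)=(0,4): 5·0+4·4=16≤19, 6·0+2·4=8≤20, objective 36.
(s,t)=(1,3): 5·1+4·3=17≤19, 6·1+2·3=12≤20, objective 33.
(s,t)=(0,3): 5·0+4·3=12≤19, 6·0+2·3=6≤20, objective 27.
Maximum is 36 at (s,t)=(0,4).

36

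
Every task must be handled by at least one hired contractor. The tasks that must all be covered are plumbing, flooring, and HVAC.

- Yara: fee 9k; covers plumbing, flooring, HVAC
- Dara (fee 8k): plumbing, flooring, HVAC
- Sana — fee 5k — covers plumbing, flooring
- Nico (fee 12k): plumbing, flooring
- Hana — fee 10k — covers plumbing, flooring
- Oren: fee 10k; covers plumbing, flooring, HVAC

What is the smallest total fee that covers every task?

8

This is an integer covering problem.
The greedy cost-per-new-task heuristic would pick Sana and Dara for 13, but a cheaper cover exists.
Dara alone covers plumbing, flooring, HVAC — every task.
Total fee: 8.
No cover costs less than 8.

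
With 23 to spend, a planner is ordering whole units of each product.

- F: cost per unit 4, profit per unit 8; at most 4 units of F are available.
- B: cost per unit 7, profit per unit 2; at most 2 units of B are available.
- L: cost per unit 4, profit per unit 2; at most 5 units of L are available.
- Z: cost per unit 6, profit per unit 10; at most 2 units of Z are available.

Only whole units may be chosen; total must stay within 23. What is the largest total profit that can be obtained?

Take 4×F and 1×Z: cost 22 ≤ 23, profit 4·8 + 1·10 = 42.
F has the best ratio (8/4) and is taken to its limit of 4; remaining capacity is filled optimally with the others.

42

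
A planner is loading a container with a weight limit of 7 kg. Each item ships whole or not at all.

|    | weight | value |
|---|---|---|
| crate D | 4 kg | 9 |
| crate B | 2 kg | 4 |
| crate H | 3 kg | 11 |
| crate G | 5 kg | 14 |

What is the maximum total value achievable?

20

This is an integer program with binary decision variables.
Allowing fractional choices, the relaxed optimum would be about 22.2, but items are indivisible.
crate B + crate G: weight 2 + 5 = 7 ≤ 7, value 4 + 14 = 18.
crate D + crate H: weight 4 + 3 = 7 ≤ 7, value 9 + 11 = 20.
crate B + crate H: weight 2 + 3 = 5 ≤ 7, value 4 + 11 = 15.
Best is crate D and crate H with total value 20.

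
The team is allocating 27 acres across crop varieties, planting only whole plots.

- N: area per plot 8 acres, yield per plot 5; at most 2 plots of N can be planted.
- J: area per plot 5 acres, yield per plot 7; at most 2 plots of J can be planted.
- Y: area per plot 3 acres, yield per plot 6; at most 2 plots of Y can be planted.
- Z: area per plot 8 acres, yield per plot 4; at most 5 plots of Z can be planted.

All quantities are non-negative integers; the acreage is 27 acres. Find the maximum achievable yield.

31

This is a bounded integer knapsack.
Y has the best ratio (6/3); taking only Y gives at most 2×6 = 12 (stopped by the supply cap of 2).
Mixing does better — 1×N, 2×J, and 2×Y: area 24 ≤ 27, yield 1·5 + 2·7 + 2·6 = 31.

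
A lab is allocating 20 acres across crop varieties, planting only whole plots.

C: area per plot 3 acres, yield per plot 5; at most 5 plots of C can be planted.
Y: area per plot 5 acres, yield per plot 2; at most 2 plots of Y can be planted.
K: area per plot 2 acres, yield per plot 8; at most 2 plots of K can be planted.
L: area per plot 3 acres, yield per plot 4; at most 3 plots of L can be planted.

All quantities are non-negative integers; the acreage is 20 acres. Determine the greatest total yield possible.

This is a bounded integer knapsack.
Take 5×C and 2×K: area 19 ≤ 20, yield 5·5 + 2·8 = 41.
K has the best ratio (8/2) and is taken to its limit of 2; remaining capacity is filled optimally with the others.

41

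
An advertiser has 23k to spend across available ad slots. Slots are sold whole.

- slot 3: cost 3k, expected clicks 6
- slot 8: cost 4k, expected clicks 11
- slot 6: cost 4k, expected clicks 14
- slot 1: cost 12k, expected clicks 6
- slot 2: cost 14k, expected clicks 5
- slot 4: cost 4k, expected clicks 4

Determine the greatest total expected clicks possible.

Allowing fractional choices, the relaxed optimum would be about 39.0, but ad slots are indivisible.
slot 3 + slot 8 + slot 6: cost 3 + 4 + 4 = 11 ≤ 23, expected clicks 6 + 11 + 14 = 31.
slot 3 + slot 8 + slot 6 + slot 4: cost 3 + 4 + 4 + 4 = 15 ≤ 23, expected clicks 6 + 11 + 14 + 4 = 35.
slot 3 + slot 8 + slot 6 + slot 1: cost 3 + 4 + 4 + 12 = 23 ≤ 23, expected clicks 6 + 11 + 14 + 6 = 37.
Best is slot 3, slot 8, slot 6, and slot 1 with total expected clicks 37.

37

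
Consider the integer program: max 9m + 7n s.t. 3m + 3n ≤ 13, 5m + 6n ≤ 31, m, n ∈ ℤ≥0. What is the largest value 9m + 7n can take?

Relaxing integrality, the LP optimum is 39.00 at (m,n) = (4.33, 0), which is not an integer point.
(m,n)=(4,0): 3·4+3·0=12≤13, 5·4+6·0=20≤31, objective 36.
(m,n)=(3,1): 3·3+3·1=12≤13, 5·3+6·1=21≤31, objective 34.
No feasible integer point exceeds 36.

36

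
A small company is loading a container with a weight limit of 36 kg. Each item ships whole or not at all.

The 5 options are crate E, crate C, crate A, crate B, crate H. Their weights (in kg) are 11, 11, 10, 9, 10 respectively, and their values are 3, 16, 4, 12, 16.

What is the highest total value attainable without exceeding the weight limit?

crate C + crate A + crate H: weight 11 + 10 + 10 = 31 ≤ 36, value 16 + 4 + 16 = 36.
crate C + crate B + crate H: weight 11 + 9 + 10 = 30 ≤ 36, value 16 + 12 + 16 = 44.
crate E + crate C + crate H: weight 11 + 11 + 10 = 32 ≤ 36, value 3 + 16 + 16 = 35.
Best is crate C, crate B, and crate H with total value 44.

44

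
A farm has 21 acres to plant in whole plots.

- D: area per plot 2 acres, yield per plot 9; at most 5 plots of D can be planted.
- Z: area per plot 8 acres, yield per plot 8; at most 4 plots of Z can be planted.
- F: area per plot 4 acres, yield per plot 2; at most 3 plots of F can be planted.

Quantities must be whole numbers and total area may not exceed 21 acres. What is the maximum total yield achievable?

D has the best ratio (9/2); taking only D gives at most 5×9 = 45 (stopped by the supply cap of 5).
Mixing does better — 5×D and 1×Z: area 18 ≤ 21, yield 5·9 + 1·8 = 53.

53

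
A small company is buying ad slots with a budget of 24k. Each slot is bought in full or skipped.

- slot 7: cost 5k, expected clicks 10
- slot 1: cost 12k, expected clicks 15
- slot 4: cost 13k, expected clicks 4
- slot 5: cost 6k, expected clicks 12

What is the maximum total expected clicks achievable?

slot 1 + slot 5: cost 12 + 6 = 18 ≤ 24, expected clicks 15 + 12 = 27.
slot 7 + slot 1 + slot 5: cost 5 + 12 + 6 = 23 ≤ 24, expected clicks 10 + 15 + 12 = 37.
slot 7 + slot 4 + slot 5: cost 5 + 13 + 6 = 24 ≤ 24, expected clicks 10 + 4 + 12 = 26.
Best is slot 7, slot 1, and slot 5 with total expected clicks 37.

37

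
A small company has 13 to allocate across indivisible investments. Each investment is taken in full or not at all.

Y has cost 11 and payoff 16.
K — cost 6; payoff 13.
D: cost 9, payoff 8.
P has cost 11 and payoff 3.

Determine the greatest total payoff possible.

Treat it as a binary knapsack problem.
K: cost 6 ≤ 13, payoff 13.
Y: cost 11 ≤ 13, payoff 16.
D: cost 9 ≤ 13, payoff 8.
Best is Y with total payoff 16.

16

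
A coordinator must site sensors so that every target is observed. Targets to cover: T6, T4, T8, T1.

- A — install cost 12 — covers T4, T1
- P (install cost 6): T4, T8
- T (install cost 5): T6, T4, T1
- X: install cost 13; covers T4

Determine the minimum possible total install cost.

11

This is an integer covering problem.
Choose P and T: together they cover T6, T4, T8, T1 — every target.
Total install cost: 6 + 5 = 11.
No cover costs less than 11.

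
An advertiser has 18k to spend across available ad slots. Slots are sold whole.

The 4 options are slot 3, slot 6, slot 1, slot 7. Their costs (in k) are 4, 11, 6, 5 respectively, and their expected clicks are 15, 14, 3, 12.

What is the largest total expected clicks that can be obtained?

Take slot 3, slot 1, and slot 7: cost 4 + 6 + 5 = 15 ≤ 18, expected clicks 15 + 3 + 12 = 30.
No other feasible combination does better.

30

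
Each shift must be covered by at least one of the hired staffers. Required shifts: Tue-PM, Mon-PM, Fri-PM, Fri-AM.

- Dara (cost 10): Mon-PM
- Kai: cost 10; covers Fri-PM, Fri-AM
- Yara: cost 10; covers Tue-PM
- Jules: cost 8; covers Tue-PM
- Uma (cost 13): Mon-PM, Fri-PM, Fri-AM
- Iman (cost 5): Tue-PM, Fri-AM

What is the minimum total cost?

This is a weighted set-cover instance.
Choose Uma and Iman: together they cover Tue-PM, Mon-PM, Fri-PM, Fri-AM — every shift.
Total cost: 13 + 5 = 18.

18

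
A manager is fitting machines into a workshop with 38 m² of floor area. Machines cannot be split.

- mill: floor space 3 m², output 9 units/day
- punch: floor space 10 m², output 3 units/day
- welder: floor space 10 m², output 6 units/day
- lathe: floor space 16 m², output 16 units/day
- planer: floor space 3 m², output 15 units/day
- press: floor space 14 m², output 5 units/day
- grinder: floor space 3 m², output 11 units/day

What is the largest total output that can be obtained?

57

Allowing fractional choices, the relaxed optimum would be about 58.1, but machines are indivisible.
mill + punch + lathe + planer + grinder: floor space 3 + 10 + 16 + 3 + 3 = 35 ≤ 38, output 9 + 3 + 16 + 15 + 11 = 54.
mill + welder + lathe + planer + grinder: floor space 3 + 10 + 16 + 3 + 3 = 35 ≤ 38, output 9 + 6 + 16 + 15 + 11 = 57.
Best is mill, welder, lathe, planer, and grinder with total output 57.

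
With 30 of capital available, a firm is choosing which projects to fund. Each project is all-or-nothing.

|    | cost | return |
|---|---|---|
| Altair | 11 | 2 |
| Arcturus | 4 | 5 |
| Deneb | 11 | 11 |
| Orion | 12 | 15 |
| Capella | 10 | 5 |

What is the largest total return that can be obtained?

Deneb + Orion: cost 11 + 12 = 23 ≤ 30, return 11 + 15 = 26.
Arcturus + Orion + Capella: cost 4 + 12 + 10 = 26 ≤ 30, return 5 + 15 + 5 = 25.
Arcturus + Deneb + Orion: cost 4 + 11 + 12 = 27 ≤ 30, return 5 + 11 + 15 = 31.
Best is Arcturus, Deneb, and Orion with total return 31.

31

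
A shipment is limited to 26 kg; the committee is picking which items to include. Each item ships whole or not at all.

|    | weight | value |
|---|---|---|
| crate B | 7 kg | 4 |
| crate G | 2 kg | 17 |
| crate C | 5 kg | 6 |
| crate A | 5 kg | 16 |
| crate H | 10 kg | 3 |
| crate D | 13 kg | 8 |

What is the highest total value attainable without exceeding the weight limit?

47

Allowing fractional choices, the relaxed optimum would be about 47.6, but items are indivisible.
crate G + crate C + crate A + crate D: weight 2 + 5 + 5 + 13 = 25 ≤ 26, value 17 + 6 + 16 + 8 = 47.
crate B + crate G + crate C + crate A: weight 7 + 2 + 5 + 5 = 19 ≤ 26, value 4 + 17 + 6 + 16 = 43.
Best is crate G, crate C, crate A, and crate D with total value 47.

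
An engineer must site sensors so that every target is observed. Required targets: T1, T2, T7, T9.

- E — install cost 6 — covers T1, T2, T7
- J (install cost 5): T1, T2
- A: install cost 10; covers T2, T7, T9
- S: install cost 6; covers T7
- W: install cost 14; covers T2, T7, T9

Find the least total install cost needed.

This is a weighted set-cover instance.
The greedy cost-per-new-target heuristic would pick E and A for 16, but a cheaper cover exists.
Choose J and A: together they cover T1, T2, T7, T9 — every target.
Total install cost: 5 + 10 = 15.
No cover costs less than 15.

15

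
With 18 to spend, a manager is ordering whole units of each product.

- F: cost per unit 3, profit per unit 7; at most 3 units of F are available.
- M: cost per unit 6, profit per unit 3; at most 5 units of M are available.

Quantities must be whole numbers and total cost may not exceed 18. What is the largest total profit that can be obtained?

3×F: cost 9 ≤ 18, profit 3·7 = 21.
3×F and 1×M: cost 15 ≤ 18, profit 3·7 + 1·3 = 24.
Best is 24.

24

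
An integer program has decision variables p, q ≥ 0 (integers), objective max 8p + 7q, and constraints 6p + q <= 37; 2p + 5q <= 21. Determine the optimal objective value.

55

Relaxing integrality, the LP optimum is 59.86 at (p,q) = (5.86, 1.86), which is not an integer point.
(p,q)=(6,1) is feasible, giving 55.
(p,q)=(5,2) is feasible, giving 54.
Maximum is 55 at (p,q)=(6,1).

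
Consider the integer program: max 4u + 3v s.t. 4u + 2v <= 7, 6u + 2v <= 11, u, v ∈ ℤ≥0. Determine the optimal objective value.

Relaxing integrality, the LP optimum is 10.50 at (u,v) = (0, 3.5), which is not an integer point.
(u,v)=(0,3) is feasible, giving 9.
(u,v)=(0,2) is feasible, giving 6.
Maximum is 9 at (u,v)=(0,3).

9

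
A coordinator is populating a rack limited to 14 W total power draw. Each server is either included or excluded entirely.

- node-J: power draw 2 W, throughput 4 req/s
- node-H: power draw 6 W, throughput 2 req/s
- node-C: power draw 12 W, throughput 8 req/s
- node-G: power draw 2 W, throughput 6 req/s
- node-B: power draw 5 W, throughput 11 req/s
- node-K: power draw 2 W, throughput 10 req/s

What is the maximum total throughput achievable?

node-G + node-B + node-K: power draw 2 + 5 + 2 = 9 ≤ 14, throughput 6 + 11 + 10 = 27.
node-J + node-G + node-B + node-K: power draw 2 + 2 + 5 + 2 = 11 ≤ 14, throughput 4 + 6 + 11 + 10 = 31.
node-J + node-B + node-K: power draw 2 + 5 + 2 = 9 ≤ 14, throughput 4 + 11 + 10 = 25.
Best is node-J, node-G, node-B, and node-K with total throughput 31.

31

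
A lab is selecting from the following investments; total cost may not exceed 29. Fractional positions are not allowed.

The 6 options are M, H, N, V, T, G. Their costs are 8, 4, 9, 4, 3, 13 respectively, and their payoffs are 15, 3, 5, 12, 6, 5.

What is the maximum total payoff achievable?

41

Take M, H, N, V, and T: cost 8 + 4 + 9 + 4 + 3 = 28 ≤ 29, payoff 15 + 3 + 5 + 12 + 6 = 41.
No other feasible combination does better.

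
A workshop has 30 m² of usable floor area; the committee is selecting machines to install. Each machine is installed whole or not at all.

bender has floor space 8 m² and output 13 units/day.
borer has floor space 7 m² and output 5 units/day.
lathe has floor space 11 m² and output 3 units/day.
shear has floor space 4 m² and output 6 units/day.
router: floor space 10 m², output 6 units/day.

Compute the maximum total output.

30

Allowing fractional choices, the relaxed optimum would be about 30.3, but machines are indivisible.
bender + borer + shear + router: floor space 8 + 7 + 4 + 10 = 29 ≤ 30, output 13 + 5 + 6 + 6 = 30.
bender + shear + router: floor space 8 + 4 + 10 = 22 ≤ 30, output 13 + 6 + 6 = 25.
bender + borer + lathe + shear: floor space 8 + 7 + 11 + 4 = 30 ≤ 30, output 13 + 5 + 3 + 6 = 27.
Best is bender, borer, shear, and router with total output 30.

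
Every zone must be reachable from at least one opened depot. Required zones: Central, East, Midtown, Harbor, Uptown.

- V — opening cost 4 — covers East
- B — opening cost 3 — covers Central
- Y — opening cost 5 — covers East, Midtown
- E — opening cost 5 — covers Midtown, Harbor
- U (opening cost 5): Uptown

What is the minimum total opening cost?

17

The greedy cost-per-new-zone heuristic would pick Y, B, E, and U for 18, but a cheaper cover exists.
Choose V, B, E, and U: together they cover Central, East, Midtown, Harbor, Uptown — every zone.
Total opening cost: 4 + 3 + 5 + 5 = 17.
No cover costs less than 17.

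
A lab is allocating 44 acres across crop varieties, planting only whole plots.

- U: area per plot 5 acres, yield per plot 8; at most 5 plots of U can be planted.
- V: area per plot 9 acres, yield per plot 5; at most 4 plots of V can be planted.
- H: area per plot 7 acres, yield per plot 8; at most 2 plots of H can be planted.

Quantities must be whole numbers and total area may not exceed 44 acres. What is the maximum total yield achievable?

56

This is a bounded integer knapsack.
U has the best ratio (8/5); taking only U gives at most 5×8 = 40 (stopped by the supply cap of 5).
Mixing does better — 5×U and 2×H: area 39 ≤ 44, yield 5·8 + 2·8 = 56.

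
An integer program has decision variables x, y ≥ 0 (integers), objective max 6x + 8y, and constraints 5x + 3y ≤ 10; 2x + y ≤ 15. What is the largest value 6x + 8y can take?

Relaxing integrality, the LP optimum is 26.67 at (x,y) = (0, 3.33), which is not an integer point.
(x,y)=(0,3): 5·0+3·3=9≤10, 2·0+1·3=3≤15, objective 24.
(x,y)=(0,2): 5·0+3·2=6≤10, 2·0+1·2=2≤15, objective 16.
The best lattice point is (0,3), giving 24.

24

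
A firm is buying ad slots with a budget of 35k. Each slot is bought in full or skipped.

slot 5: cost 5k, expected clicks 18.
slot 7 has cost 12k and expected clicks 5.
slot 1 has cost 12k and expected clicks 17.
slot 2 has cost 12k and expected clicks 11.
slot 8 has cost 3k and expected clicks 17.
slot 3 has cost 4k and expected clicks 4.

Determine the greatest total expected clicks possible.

This is an integer program with binary decision variables.
slot 5 + slot 1 + slot 2 + slot 8: cost 5 + 12 + 12 + 3 = 32 ≤ 35, expected clicks 18 + 17 + 11 + 17 = 63.
slot 5 + slot 7 + slot 1 + slot 8: cost 5 + 12 + 12 + 3 = 32 ≤ 35, expected clicks 18 + 5 + 17 + 17 = 57.
Best is slot 5, slot 1, slot 2, and slot 8 with total expected clicks 63.

63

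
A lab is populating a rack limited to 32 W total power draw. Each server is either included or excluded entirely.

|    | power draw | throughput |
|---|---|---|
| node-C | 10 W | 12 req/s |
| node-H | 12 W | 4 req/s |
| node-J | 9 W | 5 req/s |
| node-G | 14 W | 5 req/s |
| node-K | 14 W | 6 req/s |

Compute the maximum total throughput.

21

Allowing fractional choices, the relaxed optimum would be about 22.6, but servers are indivisible.
node-C + node-K: power draw 10 + 14 = 24 ≤ 32, throughput 12 + 6 = 18.
node-C + node-J: power draw 10 + 9 = 19 ≤ 32, throughput 12 + 5 = 17.
node-C + node-H + node-J: power draw 10 + 12 + 9 = 31 ≤ 32, throughput 12 + 4 + 5 = 21.
Best is node-C, node-H, and node-J with total throughput 21.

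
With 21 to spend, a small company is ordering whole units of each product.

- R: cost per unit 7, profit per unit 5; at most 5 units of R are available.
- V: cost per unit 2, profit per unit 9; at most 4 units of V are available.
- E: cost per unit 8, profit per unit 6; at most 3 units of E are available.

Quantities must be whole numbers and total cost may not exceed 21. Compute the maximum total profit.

This is a bounded integer knapsack.
Take 4×V and 1×E: cost 16 ≤ 21, profit 4·9 + 1·6 = 42.
V has the best ratio (9/2) and is taken to its limit of 4; remaining capacity is filled optimally with the others.

42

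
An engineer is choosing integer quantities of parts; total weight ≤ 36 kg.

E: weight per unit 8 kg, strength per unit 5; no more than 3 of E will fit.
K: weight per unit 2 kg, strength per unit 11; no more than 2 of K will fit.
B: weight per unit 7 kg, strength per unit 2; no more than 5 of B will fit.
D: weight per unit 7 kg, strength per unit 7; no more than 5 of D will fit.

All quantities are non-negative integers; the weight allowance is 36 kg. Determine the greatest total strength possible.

50

1×E, 2×K, and 3×D: weight 33 ≤ 36, strength 1·5 + 2·11 + 3·7 = 48.
2×K and 4×D: weight 32 ≤ 36, strength 2·11 + 4·7 = 50.
Best is 50.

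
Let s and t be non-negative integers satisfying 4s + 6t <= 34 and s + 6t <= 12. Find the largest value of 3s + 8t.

Relaxing integrality, the LP optimum is 28.22 at (s,t) = (7.33, 0.778), which is not an integer point.
(s,t)=(6,1): 4·6+6·1=30≤34, 1·6+6·1=12≤12, objective 26.
(s,t)=(8,0): 4·8+6·0=32≤34, 1·8+6·0=8≤12, objective 24.
(s,t)=(5,1): 4·5+6·1=26≤34, 1·5+6·1=11≤12, objective 23.
The best lattice point is (6,1), giving 26.

26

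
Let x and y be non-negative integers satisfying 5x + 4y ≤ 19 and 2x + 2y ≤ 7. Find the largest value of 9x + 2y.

Relaxing integrality, the LP optimum is 31.50 at (x,y) = (3.5, 0), which is not an integer point.
(x,y)=(3,0): 5·3+4·0=15≤19, 2·3+2·0=6≤7, objective 27.
(x,y)=(2,1): 5·2+4·1=14≤19, 2·2+2·1=6≤7, objective 20.
(x,y)=(2,0): 5·2+4·0=10≤19, 2·2+2·0=4≤7, objective 18.
Maximum is 27 at (x,y)=(3,0).

27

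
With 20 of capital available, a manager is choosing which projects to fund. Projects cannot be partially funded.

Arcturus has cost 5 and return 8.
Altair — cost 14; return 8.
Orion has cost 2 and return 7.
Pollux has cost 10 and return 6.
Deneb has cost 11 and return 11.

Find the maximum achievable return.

26

Take Arcturus, Orion, and Deneb: cost 5 + 2 + 11 = 18 ≤ 20, return 8 + 7 + 11 = 26.
No other feasible combination does better.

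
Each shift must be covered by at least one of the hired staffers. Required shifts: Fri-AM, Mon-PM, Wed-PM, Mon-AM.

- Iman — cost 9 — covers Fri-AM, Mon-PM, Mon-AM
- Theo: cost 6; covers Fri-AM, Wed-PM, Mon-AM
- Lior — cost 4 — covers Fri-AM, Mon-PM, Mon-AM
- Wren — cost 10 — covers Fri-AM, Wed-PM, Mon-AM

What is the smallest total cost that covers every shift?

10

Choose Theo and Lior: together they cover Fri-AM, Mon-PM, Wed-PM, Mon-AM — every shift.
Total cost: 6 + 4 = 10.
No cover costs less than 10.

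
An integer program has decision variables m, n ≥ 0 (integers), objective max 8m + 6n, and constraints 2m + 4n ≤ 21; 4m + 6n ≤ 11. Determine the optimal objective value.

(m,n)=(2,0): 2·2+4·0=4≤21, 4·2+6·0=8≤11, objective 16.
(m,n)=(1,1): 2·1+4·1=6≤21, 4·1+6·1=10≤11, objective 14.
(m,n)=(1,0): 2·1+4·0=2≤21, 4·1+6·0=4≤11, objective 8.
No feasible integer point exceeds 16.

16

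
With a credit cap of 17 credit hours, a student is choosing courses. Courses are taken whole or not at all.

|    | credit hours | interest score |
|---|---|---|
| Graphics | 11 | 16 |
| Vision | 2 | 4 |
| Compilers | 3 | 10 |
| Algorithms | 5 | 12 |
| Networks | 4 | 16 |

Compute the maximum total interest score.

Allowing fractional choices, the relaxed optimum would be about 46.4, but courses are indivisible.
Vision + Compilers + Algorithms + Networks: credit hours 2 + 3 + 5 + 4 = 14 ≤ 17, interest score 4 + 10 + 12 + 16 = 42.
Compilers + Algorithms + Networks: credit hours 3 + 5 + 4 = 12 ≤ 17, interest score 10 + 12 + 16 = 38.
Best is Vision, Compilers, Algorithms, and Networks with total interest score 42.

42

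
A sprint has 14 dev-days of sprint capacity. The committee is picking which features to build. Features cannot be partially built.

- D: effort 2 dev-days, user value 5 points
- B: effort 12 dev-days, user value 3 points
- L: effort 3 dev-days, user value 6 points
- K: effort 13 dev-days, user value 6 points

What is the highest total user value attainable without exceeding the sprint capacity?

Allowing fractional choices, the relaxed optimum would be about 15.2, but features are indivisible.
D + B: effort 2 + 12 = 14 ≤ 14, user value 5 + 3 = 8.
D + L: effort 2 + 3 = 5 ≤ 14, user value 5 + 6 = 11.
L: effort 3 ≤ 14, user value 6.
Best is D and L with total user value 11.

11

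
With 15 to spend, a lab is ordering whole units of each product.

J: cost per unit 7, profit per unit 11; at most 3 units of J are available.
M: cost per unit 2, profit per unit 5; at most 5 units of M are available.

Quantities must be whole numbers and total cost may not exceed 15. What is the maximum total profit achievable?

31

1×J and 3×M: cost 13 ≤ 15, profit 1·11 + 3·5 = 26.
1×J and 4×M: cost 15 ≤ 15, profit 1·11 + 4·5 = 31.
Best is 31.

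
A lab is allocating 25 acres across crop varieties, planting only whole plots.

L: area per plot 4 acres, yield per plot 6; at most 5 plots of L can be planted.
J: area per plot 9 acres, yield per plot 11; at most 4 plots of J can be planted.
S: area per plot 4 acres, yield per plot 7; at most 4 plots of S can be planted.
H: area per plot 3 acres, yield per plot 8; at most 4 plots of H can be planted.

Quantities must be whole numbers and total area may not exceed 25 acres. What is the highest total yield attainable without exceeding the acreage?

53

4×S and 3×H: area 25 ≤ 25, yield 4·7 + 3·8 = 52.
3×S and 4×H: area 24 ≤ 25, yield 3·7 + 4·8 = 53.
Best is 53.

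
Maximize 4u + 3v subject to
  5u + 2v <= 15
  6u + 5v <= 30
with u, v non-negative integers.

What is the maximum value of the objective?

Relaxing integrality, the LP optimum is 18.46 at (u,v) = (1.15, 4.62), which is not an integer point.
(u,v)=(0,6): 5·0+2·6=12≤15, 6·0+5·6=30≤30, objective 18.
(u,v)=(1,4): 5·1+2·4=13≤15, 6·1+5·4=26≤30, objective 16.
Maximum is 18 at (u,v)=(0,6).

18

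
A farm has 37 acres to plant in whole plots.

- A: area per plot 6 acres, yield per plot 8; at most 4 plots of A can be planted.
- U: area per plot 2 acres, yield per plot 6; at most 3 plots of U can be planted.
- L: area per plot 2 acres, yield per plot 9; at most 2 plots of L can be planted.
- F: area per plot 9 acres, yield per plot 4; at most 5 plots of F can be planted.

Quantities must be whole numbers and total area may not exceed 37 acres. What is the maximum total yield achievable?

4×A, 3×U, and 2×L: area 34 ≤ 37, yield 4·8 + 3·6 + 2·9 = 68.
3×A, 3×U, 2×L, and 1×F: area 37 ≤ 37, yield 3·8 + 3·6 + 2·9 + 1·4 = 64.
Best is 68.

68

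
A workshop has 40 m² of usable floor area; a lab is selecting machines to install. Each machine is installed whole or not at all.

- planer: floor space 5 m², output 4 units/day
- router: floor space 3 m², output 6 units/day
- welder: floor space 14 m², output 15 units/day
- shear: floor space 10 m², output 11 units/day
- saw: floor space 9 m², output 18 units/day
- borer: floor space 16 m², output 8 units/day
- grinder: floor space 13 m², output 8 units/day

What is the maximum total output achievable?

Allowing fractional choices, the relaxed optimum would be about 53.2, but machines are indivisible.
router + welder + saw + grinder: floor space 3 + 14 + 9 + 13 = 39 ≤ 40, output 6 + 15 + 18 + 8 = 47.
planer + welder + shear + saw: floor space 5 + 14 + 10 + 9 = 38 ≤ 40, output 4 + 15 + 11 + 18 = 48.
router + welder + shear + saw: floor space 3 + 14 + 10 + 9 = 36 ≤ 40, output 6 + 15 + 11 + 18 = 50.
Best is router, welder, shear, and saw with total output 50.

50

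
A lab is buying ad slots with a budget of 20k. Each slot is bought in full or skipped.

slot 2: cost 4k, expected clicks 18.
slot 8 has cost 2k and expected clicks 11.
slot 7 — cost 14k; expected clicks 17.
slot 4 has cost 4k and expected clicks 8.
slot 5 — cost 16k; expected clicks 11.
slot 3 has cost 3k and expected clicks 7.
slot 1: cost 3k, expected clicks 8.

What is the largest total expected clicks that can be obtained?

Allowing fractional choices, the relaxed optimum would be about 56.9, but ad slots are indivisible.
slot 2 + slot 8 + slot 7: cost 4 + 2 + 14 = 20 ≤ 20, expected clicks 18 + 11 + 17 = 46.
slot 2 + slot 8 + slot 4 + slot 3 + slot 1: cost 4 + 2 + 4 + 3 + 3 = 16 ≤ 20, expected clicks 18 + 11 + 8 + 7 + 8 = 52.
slot 2 + slot 8 + slot 4 + slot 1: cost 4 + 2 + 4 + 3 = 13 ≤ 20, expected clicks 18 + 11 + 8 + 8 = 45.
Best is slot 2, slot 8, slot 4, slot 3, and slot 1 with total expected clicks 52.

52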